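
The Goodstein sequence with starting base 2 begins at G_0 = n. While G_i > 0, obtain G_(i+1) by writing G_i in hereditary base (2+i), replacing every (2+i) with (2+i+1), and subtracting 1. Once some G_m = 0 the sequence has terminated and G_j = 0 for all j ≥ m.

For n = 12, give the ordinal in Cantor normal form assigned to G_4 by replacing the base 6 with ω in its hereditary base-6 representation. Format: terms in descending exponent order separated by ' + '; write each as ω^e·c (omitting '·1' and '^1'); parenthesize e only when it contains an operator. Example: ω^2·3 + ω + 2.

G_0 = 12. HB_2(12) = 2^(2 + 1) + 2^2. Bump = 108. G_1 = 107.
G_1 = 107. HB_3(107) = 3^(3 + 1) + 2·3^2 + 2·3 + 2. Bump = 1066. G_2 = 1065.
G_2 = 1065. HB_4(1065) = 4^(4 + 1) + 2·4^2 + 2·4 + 1. Bump = 15686. G_3 = 15685.
G_3 = 15685. HB_5(15685) = 5^(5 + 1) + 2·5^2 + 2·5. Bump = 280020. G_4 = 280019.
G_4 = 280019. HB_6(280019) = 6^(6 + 1) + 2·6^2 + 6 + 5. Bump = 5764911. G_5 = 5764910.

ω^(ω + 1) + ω^2·2 + ω + 5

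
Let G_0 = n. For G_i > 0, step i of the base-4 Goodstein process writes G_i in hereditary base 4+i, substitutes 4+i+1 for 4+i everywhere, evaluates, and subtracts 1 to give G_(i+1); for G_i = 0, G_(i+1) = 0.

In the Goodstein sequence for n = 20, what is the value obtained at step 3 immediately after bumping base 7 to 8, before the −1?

66

step 0: 20 = 4^2 + 4; sub 5 for 4: 5^2 + 5; = 30; G_1 = 30−1 = 29
step 1: 29 = 5^2 + 4; sub 6 for 5: 6^2 + 4; = 40; G_2 = 40−1 = 39
step 2: 39 = 6^2 + 3; sub 7 for 6: 7^2 + 3; = 52; G_3 = 52−1 = 51
step 3: 51 = 7^2 + 2; sub 8 for 7: 8^2 + 2; = 66; G_4 = 66−1 = 65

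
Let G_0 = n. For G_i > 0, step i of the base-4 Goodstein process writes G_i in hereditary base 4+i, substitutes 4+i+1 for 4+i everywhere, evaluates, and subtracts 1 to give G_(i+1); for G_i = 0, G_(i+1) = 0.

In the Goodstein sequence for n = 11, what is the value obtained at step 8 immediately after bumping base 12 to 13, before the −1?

G_0=11  [base 4] 2·4 + 3  →[4↦5]→  2·5 + 3 = 13  −1 ⇒ G_1=12
G_1=12  [base 5] 2·5 + 2  →[5↦6]→  2·6 + 2 = 14  −1 ⇒ G_2=13
G_2=13  [base 6] 2·6 + 1  →[6↦7]→  2·7 + 1 = 15  −1 ⇒ G_3=14
G_3=14  [base 7] 2·7  →[7↦8]→  2·8 = 16  −1 ⇒ G_4=15
G_4=15  [base 8] 8 + 7  →[8↦9]→  9 + 7 = 16  −1 ⇒ G_5=15
G_5=15  [base 9] 9 + 6  →[9↦10]→  10 + 6 = 16  −1 ⇒ G_6=15
G_6=15  [base 10] 10 + 5  →[10↦11]→  11 + 5 = 16  −1 ⇒ G_7=15
G_7=15  [base 11] 11 + 4  →[11↦12]→  12 + 4 = 16  −1 ⇒ G_8=15
G_8=15  [base 12] 12 + 3  →[12↦13]→  13 + 3 = 16  −1 ⇒ G_9=15

16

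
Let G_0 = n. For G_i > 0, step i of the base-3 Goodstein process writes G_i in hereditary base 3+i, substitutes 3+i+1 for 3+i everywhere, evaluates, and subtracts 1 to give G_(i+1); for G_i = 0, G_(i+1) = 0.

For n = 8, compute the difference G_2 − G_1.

1

i=0: 8 = 2·3 + 2 (b=3); 3→4: 2·4 + 2 = 10; 10−1 = 9
i=1: 9 = 2·4 + 1 (b=4); 4→5: 2·5 + 1 = 11; 11−1 = 10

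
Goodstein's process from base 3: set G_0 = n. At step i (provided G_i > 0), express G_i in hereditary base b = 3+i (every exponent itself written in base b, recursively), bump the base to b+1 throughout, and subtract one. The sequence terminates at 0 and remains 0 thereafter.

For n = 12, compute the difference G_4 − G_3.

i=0: 12 = 3^2 + 3 (b=3); 3→4: 4^2 + 4 = 20; 20−1 = 19
i=1: 19 = 4^2 + 3 (b=4); 4→5: 5^2 + 3 = 28; 28−1 = 27
i=2: 27 = 5^2 + 2 (b=5); 5→6: 6^2 + 2 = 38; 38−1 = 37
i=3: 37 = 6^2 + 1 (b=6); 6→7: 7^2 + 1 = 50; 50−1 = 49

12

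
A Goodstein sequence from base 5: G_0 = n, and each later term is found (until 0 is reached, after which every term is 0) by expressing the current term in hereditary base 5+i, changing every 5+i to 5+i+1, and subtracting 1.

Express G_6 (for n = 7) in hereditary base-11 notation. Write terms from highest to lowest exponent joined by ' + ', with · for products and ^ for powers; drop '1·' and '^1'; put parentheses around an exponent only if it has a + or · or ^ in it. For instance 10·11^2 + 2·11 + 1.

4

base 5: 7 = 5 + 2; at 6: 6 + 2 = 8; next = 7
base 6: 7 = 6 + 1; at 7: 7 + 1 = 8; next = 7
base 7: 7 = 7; at 8: 8 = 8; next = 7
base 8: 7 = 7; at 9: 7 = 7; next = 6
base 9: 6 = 6; at 10: 6 = 6; next = 5
base 10: 5 = 5; at 11: 5 = 5; next = 4
base 11: 4 = 4; at 12: 4 = 4; next = 3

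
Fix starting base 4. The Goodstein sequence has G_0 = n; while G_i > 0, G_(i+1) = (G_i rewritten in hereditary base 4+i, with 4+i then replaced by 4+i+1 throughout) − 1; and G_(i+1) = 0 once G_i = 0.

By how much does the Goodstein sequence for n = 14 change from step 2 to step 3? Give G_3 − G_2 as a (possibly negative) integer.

i=0: 14 = 3·4 + 2 (b=4); 4→5: 3·5 + 2 = 17; 17−1 = 16
i=1: 16 = 3·5 + 1 (b=5); 5→6: 3·6 + 1 = 19; 19−1 = 18
i=2: 18 = 3·6 (b=6); 6→7: 3·7 = 21; 21−1 = 20

2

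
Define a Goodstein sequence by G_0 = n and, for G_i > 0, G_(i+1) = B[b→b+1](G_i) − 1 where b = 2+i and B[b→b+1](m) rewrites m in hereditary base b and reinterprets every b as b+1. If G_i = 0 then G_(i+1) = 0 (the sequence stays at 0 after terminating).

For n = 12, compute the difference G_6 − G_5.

[0] 12 ≡ 2^(2 + 1) + 2^2 (base 2). Lift 3: 108. −1: 107.
[1] 107 ≡ 3^(3 + 1) + 2·3^2 + 2·3 + 2 (base 3). Lift 4: 1066. −1: 1065.
[2] 1065 ≡ 4^(4 + 1) + 2·4^2 + 2·4 + 1 (base 4). Lift 5: 15686. −1: 15685.
[3] 15685 ≡ 5^(5 + 1) + 2·5^2 + 2·5 (base 5). Lift 6: 280020. −1: 280019.
[4] 280019 ≡ 6^(6 + 1) + 2·6^2 + 6 + 5 (base 6). Lift 7: 5764911. −1: 5764910.
[5] 5764910 ≡ 7^(7 + 1) + 2·7^2 + 7 + 4 (base 7). Lift 8: 134217868. −1: 134217867.

128452957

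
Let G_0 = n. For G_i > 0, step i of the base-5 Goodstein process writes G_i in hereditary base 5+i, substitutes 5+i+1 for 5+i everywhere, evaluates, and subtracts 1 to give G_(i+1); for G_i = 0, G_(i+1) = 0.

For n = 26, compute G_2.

(0) 26|_5 = 5^2 + 1 ↦ 6^2 + 1|_6 = 37 ⇒ 36
(1) 36|_6 = 6^2 ↦ 7^2|_7 = 49 ⇒ 48
(2) 48|_7 = 6·7 + 6 ↦ 6·8 + 6|_8 = 54 ⇒ 53

48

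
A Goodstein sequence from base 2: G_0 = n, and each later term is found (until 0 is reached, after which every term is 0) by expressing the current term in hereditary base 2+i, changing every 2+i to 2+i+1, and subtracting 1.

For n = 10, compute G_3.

(0) 10|_2 = 2^(2 + 1) + 2 ↦ 3^(3 + 1) + 3|_3 = 84 ⇒ 83
(1) 83|_3 = 3^(3 + 1) + 2 ↦ 4^(4 + 1) + 2|_4 = 1026 ⇒ 1025
(2) 1025|_4 = 4^(4 + 1) + 1 ↦ 5^(5 + 1) + 1|_5 = 15626 ⇒ 15625

15625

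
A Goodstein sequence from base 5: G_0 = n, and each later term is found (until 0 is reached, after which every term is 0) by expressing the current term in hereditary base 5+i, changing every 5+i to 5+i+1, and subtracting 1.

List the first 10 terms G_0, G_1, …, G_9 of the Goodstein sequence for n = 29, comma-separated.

29, 39, 51, 65, 81, 99, 107, 115, 123, 131

G_0=29  [base 5] 5^2 + 4  →[5↦6]→  6^2 + 4 = 40  −1 ⇒ G_1=39
G_1=39  [base 6] 6^2 + 3  →[6↦7]→  7^2 + 3 = 52  −1 ⇒ G_2=51
G_2=51  [base 7] 7^2 + 2  →[7↦8]→  8^2 + 2 = 66  −1 ⇒ G_3=65
G_3=65  [base 8] 8^2 + 1  →[8↦9]→  9^2 + 1 = 82  −1 ⇒ G_4=81
G_4=81  [base 9] 9^2  →[9↦10]→  10^2 = 100  −1 ⇒ G_5=99
G_5=99  [base 10] 9·10 + 9  →[10↦11]→  9·11 + 9 = 108  −1 ⇒ G_6=107
G_6=107  [base 11] 9·11 + 8  →[11↦12]→  9·12 + 8 = 116  −1 ⇒ G_7=115
G_7=115  [base 12] 9·12 + 7  →[12↦13]→  9·13 + 7 = 124  −1 ⇒ G_8=123
G_8=123  [base 13] 9·13 + 6  →[13↦14]→  9·14 + 6 = 132  −1 ⇒ G_9=131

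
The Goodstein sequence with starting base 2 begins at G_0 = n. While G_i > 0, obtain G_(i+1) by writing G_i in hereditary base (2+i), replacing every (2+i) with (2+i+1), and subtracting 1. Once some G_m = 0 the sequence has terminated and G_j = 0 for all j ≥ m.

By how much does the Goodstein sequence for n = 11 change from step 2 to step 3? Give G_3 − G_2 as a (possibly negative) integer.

(0) 11|_2 = 2^(2 + 1) + 2 + 1 ↦ 3^(3 + 1) + 3 + 1|_3 = 85 ⇒ 84
(1) 84|_3 = 3^(3 + 1) + 3 ↦ 4^(4 + 1) + 4|_4 = 1028 ⇒ 1027
(2) 1027|_4 = 4^(4 + 1) + 3 ↦ 5^(5 + 1) + 3|_5 = 15628 ⇒ 15627

14600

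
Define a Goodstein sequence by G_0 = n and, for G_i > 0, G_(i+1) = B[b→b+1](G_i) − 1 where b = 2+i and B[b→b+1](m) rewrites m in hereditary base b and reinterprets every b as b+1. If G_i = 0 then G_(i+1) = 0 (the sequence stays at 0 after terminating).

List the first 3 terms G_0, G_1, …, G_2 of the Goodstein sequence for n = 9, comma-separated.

(0) 9|_2 = 2^(2 + 1) + 1 ↦ 3^(3 + 1) + 1|_3 = 82 ⇒ 81
(1) 81|_3 = 3^(3 + 1) ↦ 4^(4 + 1)|_4 = 1024 ⇒ 1023

9, 81, 1023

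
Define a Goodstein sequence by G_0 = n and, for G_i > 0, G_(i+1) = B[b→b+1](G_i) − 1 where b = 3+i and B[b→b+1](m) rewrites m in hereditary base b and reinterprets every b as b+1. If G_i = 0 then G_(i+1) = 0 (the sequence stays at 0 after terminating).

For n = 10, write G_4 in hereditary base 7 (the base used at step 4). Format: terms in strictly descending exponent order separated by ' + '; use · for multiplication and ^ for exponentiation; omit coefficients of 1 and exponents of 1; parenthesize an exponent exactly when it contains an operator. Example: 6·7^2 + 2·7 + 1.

(0) 10|_3 = 3^2 + 1 ↦ 4^2 + 1|_4 = 17 ⇒ 16
(1) 16|_4 = 4^2 ↦ 5^2|_5 = 25 ⇒ 24
(2) 24|_5 = 4·5 + 4 ↦ 4·6 + 4|_6 = 28 ⇒ 27
(3) 27|_6 = 4·6 + 3 ↦ 4·7 + 3|_7 = 31 ⇒ 30
(4) 30|_7 = 4·7 + 2 ↦ 4·8 + 2|_8 = 34 ⇒ 33

4·7 + 2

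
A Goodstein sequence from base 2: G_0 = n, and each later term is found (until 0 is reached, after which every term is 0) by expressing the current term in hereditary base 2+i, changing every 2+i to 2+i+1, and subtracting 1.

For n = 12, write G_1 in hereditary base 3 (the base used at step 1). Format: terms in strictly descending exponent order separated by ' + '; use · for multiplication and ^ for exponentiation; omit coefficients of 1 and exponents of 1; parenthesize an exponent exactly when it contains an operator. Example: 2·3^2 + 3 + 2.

3^(3 + 1) + 2·3^2 + 2·3 + 2

(0) 12|_2 = 2^(2 + 1) + 2^2 ↦ 3^(3 + 1) + 3^3|_3 = 108 ⇒ 107
(1) 107|_3 = 3^(3 + 1) + 2·3^2 + 2·3 + 2 ↦ 4^(4 + 1) + 2·4^2 + 2·4 + 2|_4 = 1066 ⇒ 1065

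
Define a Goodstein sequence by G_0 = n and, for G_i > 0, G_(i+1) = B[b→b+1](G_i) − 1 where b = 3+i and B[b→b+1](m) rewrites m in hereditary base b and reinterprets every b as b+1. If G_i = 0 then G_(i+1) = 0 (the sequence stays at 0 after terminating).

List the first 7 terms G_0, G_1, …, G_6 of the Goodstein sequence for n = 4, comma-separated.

base 3: 4 = 3 + 1; at 4: 4 + 1 = 5; next = 4
base 4: 4 = 4; at 5: 5 = 5; next = 4
base 5: 4 = 4; at 6: 4 = 4; next = 3
base 6: 3 = 3; at 7: 3 = 3; next = 2
base 7: 2 = 2; at 8: 2 = 2; next = 1
base 8: 1 = 1; at 9: 1 = 1; next = 0

4, 4, 4, 3, 2, 1, 0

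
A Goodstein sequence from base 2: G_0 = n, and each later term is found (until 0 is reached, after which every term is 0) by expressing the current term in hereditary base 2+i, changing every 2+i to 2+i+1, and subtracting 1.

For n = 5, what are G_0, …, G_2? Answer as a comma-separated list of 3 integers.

5, 27, 255

G_0=5  [base 2] 2^2 + 1  →[2↦3]→  3^3 + 1 = 28  −1 ⇒ G_1=27
G_1=27  [base 3] 3^3  →[3↦4]→  4^4 = 256  −1 ⇒ G_2=255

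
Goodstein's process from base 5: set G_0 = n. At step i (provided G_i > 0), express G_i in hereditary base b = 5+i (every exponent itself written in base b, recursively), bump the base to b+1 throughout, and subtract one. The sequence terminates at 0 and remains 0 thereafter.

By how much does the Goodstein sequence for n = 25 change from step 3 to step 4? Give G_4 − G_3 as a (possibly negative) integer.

4

step 0: 25 = 5^2; sub 6 for 5: 6^2; = 36; G_1 = 36−1 = 35
step 1: 35 = 5·6 + 5; sub 7 for 6: 5·7 + 5; = 40; G_2 = 40−1 = 39
step 2: 39 = 5·7 + 4; sub 8 for 7: 5·8 + 4; = 44; G_3 = 44−1 = 43
step 3: 43 = 5·8 + 3; sub 9 for 8: 5·9 + 3; = 48; G_4 = 48−1 = 47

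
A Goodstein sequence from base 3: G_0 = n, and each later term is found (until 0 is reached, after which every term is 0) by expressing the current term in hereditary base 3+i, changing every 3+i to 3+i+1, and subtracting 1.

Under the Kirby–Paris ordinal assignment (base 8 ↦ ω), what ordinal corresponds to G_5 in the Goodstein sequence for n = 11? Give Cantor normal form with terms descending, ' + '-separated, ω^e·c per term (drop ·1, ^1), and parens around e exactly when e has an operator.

ω·5 + 3

step 0: 11 = 3^2 + 2; sub 4 for 3: 4^2 + 2; = 18; G_1 = 18−1 = 17
step 1: 17 = 4^2 + 1; sub 5 for 4: 5^2 + 1; = 26; G_2 = 26−1 = 25
step 2: 25 = 5^2; sub 6 for 5: 6^2; = 36; G_3 = 36−1 = 35
step 3: 35 = 5·6 + 5; sub 7 for 6: 5·7 + 5; = 40; G_4 = 40−1 = 39
step 4: 39 = 5·7 + 4; sub 8 for 7: 5·8 + 4; = 44; G_5 = 44−1 = 43
step 5: 43 = 5·8 + 3; sub 9 for 8: 5·9 + 3; = 48; G_6 = 48−1 = 47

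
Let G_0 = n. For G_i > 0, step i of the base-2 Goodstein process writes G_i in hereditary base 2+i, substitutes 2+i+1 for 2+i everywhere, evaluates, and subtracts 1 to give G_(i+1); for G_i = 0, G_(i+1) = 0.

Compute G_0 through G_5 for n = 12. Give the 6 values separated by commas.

12, 107, 1065, 15685, 280019, 5764910

step 0: 12 = 2^(2 + 1) + 2^2; sub 3 for 2: 3^(3 + 1) + 3^3; = 108; G_1 = 108−1 = 107
step 1: 107 = 3^(3 + 1) + 2·3^2 + 2·3 + 2; sub 4 for 3: 4^(4 + 1) + 2·4^2 + 2·4 + 2; = 1066; G_2 = 1066−1 = 1065
step 2: 1065 = 4^(4 + 1) + 2·4^2 + 2·4 + 1; sub 5 for 4: 5^(5 + 1) + 2·5^2 + 2·5 + 1; = 15686; G_3 = 15686−1 = 15685
step 3: 15685 = 5^(5 + 1) + 2·5^2 + 2·5; sub 6 for 5: 6^(6 + 1) + 2·6^2 + 2·6; = 280020; G_4 = 280020−1 = 280019
step 4: 280019 = 6^(6 + 1) + 2·6^2 + 6 + 5; sub 7 for 6: 7^(7 + 1) + 2·7^2 + 7 + 5; = 5764911; G_5 = 5764911−1 = 5764910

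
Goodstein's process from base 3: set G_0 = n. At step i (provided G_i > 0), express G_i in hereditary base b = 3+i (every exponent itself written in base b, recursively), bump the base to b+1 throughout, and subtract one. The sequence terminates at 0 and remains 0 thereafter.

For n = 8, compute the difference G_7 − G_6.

G_0=8  [base 3] 2·3 + 2  →[3↦4]→  2·4 + 2 = 10  −1 ⇒ G_1=9
G_1=9  [base 4] 2·4 + 1  →[4↦5]→  2·5 + 1 = 11  −1 ⇒ G_2=10
G_2=10  [base 5] 2·5  →[5↦6]→  2·6 = 12  −1 ⇒ G_3=11
G_3=11  [base 6] 6 + 5  →[6↦7]→  7 + 5 = 12  −1 ⇒ G_4=11
G_4=11  [base 7] 7 + 4  →[7↦8]→  8 + 4 = 12  −1 ⇒ G_5=11
G_5=11  [base 8] 8 + 3  →[8↦9]→  9 + 3 = 12  −1 ⇒ G_6=11
G_6=11  [base 9] 9 + 2  →[9↦10]→  10 + 2 = 12  −1 ⇒ G_7=11

0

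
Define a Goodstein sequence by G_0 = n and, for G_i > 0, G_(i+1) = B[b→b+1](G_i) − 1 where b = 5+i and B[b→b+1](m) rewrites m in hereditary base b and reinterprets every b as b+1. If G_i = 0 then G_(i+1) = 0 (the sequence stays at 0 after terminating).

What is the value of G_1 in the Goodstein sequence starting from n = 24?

27

[0] 24 ≡ 4·5 + 4 (base 5). Lift 6: 28. −1: 27.
[1] 27 ≡ 4·6 + 3 (base 6). Lift 7: 31. −1: 30.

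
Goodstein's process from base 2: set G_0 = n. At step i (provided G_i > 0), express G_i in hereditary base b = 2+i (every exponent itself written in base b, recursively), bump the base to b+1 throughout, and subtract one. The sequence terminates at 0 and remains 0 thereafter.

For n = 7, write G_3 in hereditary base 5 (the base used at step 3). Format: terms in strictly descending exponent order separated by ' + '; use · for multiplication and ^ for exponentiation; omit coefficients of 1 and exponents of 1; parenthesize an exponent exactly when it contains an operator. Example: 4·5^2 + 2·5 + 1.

5^5 + 2

base 2: 7 = 2^2 + 2 + 1; at 3: 3^3 + 3 + 1 = 31; next = 30
base 3: 30 = 3^3 + 3; at 4: 4^4 + 4 = 260; next = 259
base 4: 259 = 4^4 + 3; at 5: 5^5 + 3 = 3128; next = 3127
base 5: 3127 = 5^5 + 2; at 6: 6^6 + 2 = 46658; next = 46657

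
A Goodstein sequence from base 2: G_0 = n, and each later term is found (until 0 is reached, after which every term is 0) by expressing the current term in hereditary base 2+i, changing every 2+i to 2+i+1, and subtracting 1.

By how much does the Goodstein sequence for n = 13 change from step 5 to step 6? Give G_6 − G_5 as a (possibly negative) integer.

(0) 13|_2 = 2^(2 + 1) + 2^2 + 1 ↦ 3^(3 + 1) + 3^3 + 1|_3 = 109 ⇒ 108
(1) 108|_3 = 3^(3 + 1) + 3^3 ↦ 4^(4 + 1) + 4^4|_4 = 1280 ⇒ 1279
(2) 1279|_4 = 4^(4 + 1) + 3·4^3 + 3·4^2 + 3·4 + 3 ↦ 5^(5 + 1) + 3·5^3 + 3·5^2 + 3·5 + 3|_5 = 16093 ⇒ 16092
(3) 16092|_5 = 5^(5 + 1) + 3·5^3 + 3·5^2 + 3·5 + 2 ↦ 6^(6 + 1) + 3·6^3 + 3·6^2 + 3·6 + 2|_6 = 280712 ⇒ 280711
(4) 280711|_6 = 6^(6 + 1) + 3·6^3 + 3·6^2 + 3·6 + 1 ↦ 7^(7 + 1) + 3·7^3 + 3·7^2 + 3·7 + 1|_7 = 5765999 ⇒ 5765998
(5) 5765998|_7 = 7^(7 + 1) + 3·7^3 + 3·7^2 + 3·7 ↦ 8^(8 + 1) + 3·8^3 + 3·8^2 + 3·8|_8 = 134219480 ⇒ 134219479

128453481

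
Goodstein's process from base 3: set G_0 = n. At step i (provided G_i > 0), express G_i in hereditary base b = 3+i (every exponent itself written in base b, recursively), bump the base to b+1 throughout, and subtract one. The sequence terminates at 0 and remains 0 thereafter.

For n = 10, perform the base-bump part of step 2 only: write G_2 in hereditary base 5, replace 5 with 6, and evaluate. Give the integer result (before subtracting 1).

[0] 10 ≡ 3^2 + 1 (base 3). Lift 4: 17. −1: 16.
[1] 16 ≡ 4^2 (base 4). Lift 5: 25. −1: 24.

28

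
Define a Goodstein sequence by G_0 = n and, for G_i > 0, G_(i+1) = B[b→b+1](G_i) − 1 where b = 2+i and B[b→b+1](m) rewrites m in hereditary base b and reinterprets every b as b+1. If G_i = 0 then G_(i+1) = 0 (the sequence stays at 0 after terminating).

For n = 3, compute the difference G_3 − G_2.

-1

step 0: 3 = 2 + 1; sub 3 for 2: 3 + 1; = 4; G_1 = 4−1 = 3
step 1: 3 = 3; sub 4 for 3: 4; = 4; G_2 = 4−1 = 3
step 2: 3 = 3; sub 5 for 4: 3; = 3; G_3 = 3−1 = 2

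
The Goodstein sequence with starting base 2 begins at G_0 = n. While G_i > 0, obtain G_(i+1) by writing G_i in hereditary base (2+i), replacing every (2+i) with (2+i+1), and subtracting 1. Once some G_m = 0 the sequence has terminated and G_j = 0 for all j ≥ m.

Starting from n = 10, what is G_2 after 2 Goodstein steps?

1025

10 —HB2→ 2^(2 + 1) + 2 —bump→ 3^(3 + 1) + 3 = 84 —(−1)→ 83
83 —HB3→ 3^(3 + 1) + 2 —bump→ 4^(4 + 1) + 2 = 1026 —(−1)→ 1025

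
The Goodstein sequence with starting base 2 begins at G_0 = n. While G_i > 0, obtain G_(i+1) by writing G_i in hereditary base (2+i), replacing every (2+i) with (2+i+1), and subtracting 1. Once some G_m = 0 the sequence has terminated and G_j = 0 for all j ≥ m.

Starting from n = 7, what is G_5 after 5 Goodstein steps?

823543

7 —HB2→ 2^2 + 2 + 1 —bump→ 3^3 + 3 + 1 = 31 —(−1)→ 30
30 —HB3→ 3^3 + 3 —bump→ 4^4 + 4 = 260 —(−1)→ 259
259 —HB4→ 4^4 + 3 —bump→ 5^5 + 3 = 3128 —(−1)→ 3127
3127 —HB5→ 5^5 + 2 —bump→ 6^6 + 2 = 46658 —(−1)→ 46657
46657 —HB6→ 6^6 + 1 —bump→ 7^7 + 1 = 823544 —(−1)→ 823543
823543 —HB7→ 7^7 —bump→ 8^8 = 16777216 —(−1)→ 16777215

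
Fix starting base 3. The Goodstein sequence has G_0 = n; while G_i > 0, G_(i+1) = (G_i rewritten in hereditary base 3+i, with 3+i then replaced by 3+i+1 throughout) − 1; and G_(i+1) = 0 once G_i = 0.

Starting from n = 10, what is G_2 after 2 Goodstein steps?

[0] 10 ≡ 3^2 + 1 (base 3). Lift 4: 17. −1: 16.
[1] 16 ≡ 4^2 (base 4). Lift 5: 25. −1: 24.

24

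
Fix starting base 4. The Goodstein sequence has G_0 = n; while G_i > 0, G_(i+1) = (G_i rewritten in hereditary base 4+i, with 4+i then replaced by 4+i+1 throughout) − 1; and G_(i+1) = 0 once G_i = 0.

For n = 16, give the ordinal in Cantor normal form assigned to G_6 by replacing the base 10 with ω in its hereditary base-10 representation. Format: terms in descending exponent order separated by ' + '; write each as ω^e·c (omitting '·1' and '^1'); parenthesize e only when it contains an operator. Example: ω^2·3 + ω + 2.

G_0=16  [base 4] 4^2  →[4↦5]→  5^2 = 25  −1 ⇒ G_1=24
G_1=24  [base 5] 4·5 + 4  →[5↦6]→  4·6 + 4 = 28  −1 ⇒ G_2=27
G_2=27  [base 6] 4·6 + 3  →[6↦7]→  4·7 + 3 = 31  −1 ⇒ G_3=30
G_3=30  [base 7] 4·7 + 2  →[7↦8]→  4·8 + 2 = 34  −1 ⇒ G_4=33
G_4=33  [base 8] 4·8 + 1  →[8↦9]→  4·9 + 1 = 37  −1 ⇒ G_5=36
G_5=36  [base 9] 4·9  →[9↦10]→  4·10 = 40  −1 ⇒ G_6=39
G_6=39  [base 10] 3·10 + 9  →[10↦11]→  3·11 + 9 = 42  −1 ⇒ G_7=41

ω·3 + 9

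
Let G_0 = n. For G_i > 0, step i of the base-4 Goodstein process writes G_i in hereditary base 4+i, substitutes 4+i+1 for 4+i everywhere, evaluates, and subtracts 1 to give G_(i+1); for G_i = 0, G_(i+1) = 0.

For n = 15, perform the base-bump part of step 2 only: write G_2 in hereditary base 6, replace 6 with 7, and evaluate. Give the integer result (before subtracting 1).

22

G_0=15  [base 4] 3·4 + 3  →[4↦5]→  3·5 + 3 = 18  −1 ⇒ G_1=17
G_1=17  [base 5] 3·5 + 2  →[5↦6]→  3·6 + 2 = 20  −1 ⇒ G_2=19
G_2=19  [base 6] 3·6 + 1  →[6↦7]→  3·7 + 1 = 22  −1 ⇒ G_3=21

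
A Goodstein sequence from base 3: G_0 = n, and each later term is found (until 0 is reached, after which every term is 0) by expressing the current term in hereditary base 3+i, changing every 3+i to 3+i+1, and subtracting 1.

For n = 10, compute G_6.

10 —HB3→ 3^2 + 1 —bump→ 4^2 + 1 = 17 —(−1)→ 16
16 —HB4→ 4^2 —bump→ 5^2 = 25 —(−1)→ 24
24 —HB5→ 4·5 + 4 —bump→ 4·6 + 4 = 28 —(−1)→ 27
27 —HB6→ 4·6 + 3 —bump→ 4·7 + 3 = 31 —(−1)→ 30
30 —HB7→ 4·7 + 2 —bump→ 4·8 + 2 = 34 —(−1)→ 33
33 —HB8→ 4·8 + 1 —bump→ 4·9 + 1 = 37 —(−1)→ 36
36 —HB9→ 4·9 —bump→ 4·10 = 40 —(−1)→ 39

36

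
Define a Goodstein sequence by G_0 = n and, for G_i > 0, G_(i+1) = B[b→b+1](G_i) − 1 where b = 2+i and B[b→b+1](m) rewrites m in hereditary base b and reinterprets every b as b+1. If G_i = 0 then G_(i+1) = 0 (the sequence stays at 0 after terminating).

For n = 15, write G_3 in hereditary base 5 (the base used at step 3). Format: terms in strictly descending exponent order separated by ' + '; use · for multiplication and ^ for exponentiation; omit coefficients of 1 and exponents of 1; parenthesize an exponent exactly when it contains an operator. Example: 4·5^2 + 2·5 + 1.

(0) 15|_2 = 2^(2 + 1) + 2^2 + 2 + 1 ↦ 3^(3 + 1) + 3^3 + 3 + 1|_3 = 112 ⇒ 111
(1) 111|_3 = 3^(3 + 1) + 3^3 + 3 ↦ 4^(4 + 1) + 4^4 + 4|_4 = 1284 ⇒ 1283
(2) 1283|_4 = 4^(4 + 1) + 4^4 + 3 ↦ 5^(5 + 1) + 5^5 + 3|_5 = 18753 ⇒ 18752
(3) 18752|_5 = 5^(5 + 1) + 5^5 + 2 ↦ 6^(6 + 1) + 6^6 + 2|_6 = 326594 ⇒ 326593

5^(5 + 1) + 5^5 + 2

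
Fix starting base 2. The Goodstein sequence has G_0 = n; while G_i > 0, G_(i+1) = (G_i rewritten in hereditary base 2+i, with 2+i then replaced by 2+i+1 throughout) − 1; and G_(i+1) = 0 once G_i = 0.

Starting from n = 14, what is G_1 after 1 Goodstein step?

110

(0) 14|_2 = 2^(2 + 1) + 2^2 + 2 ↦ 3^(3 + 1) + 3^3 + 3|_3 = 111 ⇒ 110
(1) 110|_3 = 3^(3 + 1) + 3^3 + 2 ↦ 4^(4 + 1) + 4^4 + 2|_4 = 1282 ⇒ 1281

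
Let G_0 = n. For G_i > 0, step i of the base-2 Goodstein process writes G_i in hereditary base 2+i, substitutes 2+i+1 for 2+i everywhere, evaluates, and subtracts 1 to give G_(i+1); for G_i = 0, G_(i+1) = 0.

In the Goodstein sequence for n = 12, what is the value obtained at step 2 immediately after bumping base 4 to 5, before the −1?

G_0 = 12. HB_2(12) = 2^(2 + 1) + 2^2. Bump = 108. G_1 = 107.
G_1 = 107. HB_3(107) = 3^(3 + 1) + 2·3^2 + 2·3 + 2. Bump = 1066. G_2 = 1065.
G_2 = 1065. HB_4(1065) = 4^(4 + 1) + 2·4^2 + 2·4 + 1. Bump = 15686. G_3 = 15685.

15686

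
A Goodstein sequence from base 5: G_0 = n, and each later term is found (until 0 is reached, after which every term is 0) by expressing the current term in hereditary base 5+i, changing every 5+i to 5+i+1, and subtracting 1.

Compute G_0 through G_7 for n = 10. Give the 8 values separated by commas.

G_0 = 10. HB_5(10) = 2·5. Bump = 12. G_1 = 11.
G_1 = 11. HB_6(11) = 6 + 5. Bump = 12. G_2 = 11.
G_2 = 11. HB_7(11) = 7 + 4. Bump = 12. G_3 = 11.
G_3 = 11. HB_8(11) = 8 + 3. Bump = 12. G_4 = 11.
G_4 = 11. HB_9(11) = 9 + 2. Bump = 12. G_5 = 11.
G_5 = 11. HB_10(11) = 10 + 1. Bump = 12. G_6 = 11.
G_6 = 11. HB_11(11) = 11. Bump = 12. G_7 = 11.

10, 11, 11, 11, 11, 11, 11, 11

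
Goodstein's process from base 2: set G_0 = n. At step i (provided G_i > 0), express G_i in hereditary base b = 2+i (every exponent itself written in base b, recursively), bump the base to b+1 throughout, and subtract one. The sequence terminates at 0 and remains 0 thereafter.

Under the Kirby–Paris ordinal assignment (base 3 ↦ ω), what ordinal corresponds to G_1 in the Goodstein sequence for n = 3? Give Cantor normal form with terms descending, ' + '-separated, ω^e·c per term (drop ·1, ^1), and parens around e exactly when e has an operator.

ω

3 —HB2→ 2 + 1 —bump→ 3 + 1 = 4 —(−1)→ 3
3 —HB3→ 3 —bump→ 4 = 4 —(−1)→ 3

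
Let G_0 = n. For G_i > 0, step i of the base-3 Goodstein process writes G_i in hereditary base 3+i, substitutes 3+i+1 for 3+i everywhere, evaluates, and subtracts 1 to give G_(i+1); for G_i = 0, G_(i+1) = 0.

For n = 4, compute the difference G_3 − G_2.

(0) 4|_3 = 3 + 1 ↦ 4 + 1|_4 = 5 ⇒ 4
(1) 4|_4 = 4 ↦ 5|_5 = 5 ⇒ 4
(2) 4|_5 = 4 ↦ 4|_6 = 4 ⇒ 3

-1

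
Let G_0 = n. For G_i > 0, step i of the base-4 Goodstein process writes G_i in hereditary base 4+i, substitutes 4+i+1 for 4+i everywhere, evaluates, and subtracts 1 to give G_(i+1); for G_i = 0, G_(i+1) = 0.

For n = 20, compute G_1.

[0] 20 ≡ 4^2 + 4 (base 4). Lift 5: 30. −1: 29.
[1] 29 ≡ 5^2 + 4 (base 5). Lift 6: 40. −1: 39.

29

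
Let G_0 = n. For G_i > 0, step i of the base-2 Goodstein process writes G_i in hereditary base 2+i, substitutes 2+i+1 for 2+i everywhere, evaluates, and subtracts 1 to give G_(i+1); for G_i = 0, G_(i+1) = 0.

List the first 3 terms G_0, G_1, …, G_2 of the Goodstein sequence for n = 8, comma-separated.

8, 80, 553

[0] 8 ≡ 2^(2 + 1) (base 2). Lift 3: 81. −1: 80.
[1] 80 ≡ 2·3^3 + 2·3^2 + 2·3 + 2 (base 3). Lift 4: 554. −1: 553.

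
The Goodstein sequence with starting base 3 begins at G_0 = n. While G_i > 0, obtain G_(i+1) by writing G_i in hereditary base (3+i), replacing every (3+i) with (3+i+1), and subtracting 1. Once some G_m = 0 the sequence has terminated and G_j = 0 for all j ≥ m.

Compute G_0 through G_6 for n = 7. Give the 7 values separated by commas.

base 3: 7 = 2·3 + 1; at 4: 2·4 + 1 = 9; next = 8
base 4: 8 = 2·4; at 5: 2·5 = 10; next = 9
base 5: 9 = 5 + 4; at 6: 6 + 4 = 10; next = 9
base 6: 9 = 6 + 3; at 7: 7 + 3 = 10; next = 9
base 7: 9 = 7 + 2; at 8: 8 + 2 = 10; next = 9
base 8: 9 = 8 + 1; at 9: 9 + 1 = 10; next = 9

7, 8, 9, 9, 9, 9, 9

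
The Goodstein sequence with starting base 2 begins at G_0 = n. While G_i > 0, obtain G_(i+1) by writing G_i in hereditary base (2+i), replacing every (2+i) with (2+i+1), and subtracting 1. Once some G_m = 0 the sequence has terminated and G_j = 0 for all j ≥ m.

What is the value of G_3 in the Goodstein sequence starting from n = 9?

9 —HB2→ 2^(2 + 1) + 1 —bump→ 3^(3 + 1) + 1 = 82 —(−1)→ 81
81 —HB3→ 3^(3 + 1) —bump→ 4^(4 + 1) = 1024 —(−1)→ 1023
1023 —HB4→ 3·4^4 + 3·4^3 + 3·4^2 + 3·4 + 3 —bump→ 3·5^5 + 3·5^3 + 3·5^2 + 3·5 + 3 = 9843 —(−1)→ 9842

9842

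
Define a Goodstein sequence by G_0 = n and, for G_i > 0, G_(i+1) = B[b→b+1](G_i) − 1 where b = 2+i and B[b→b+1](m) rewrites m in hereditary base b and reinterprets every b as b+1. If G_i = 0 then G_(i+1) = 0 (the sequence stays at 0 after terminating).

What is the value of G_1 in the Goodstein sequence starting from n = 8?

80

(0) 8|_2 = 2^(2 + 1) ↦ 3^(3 + 1)|_3 = 81 ⇒ 80
(1) 80|_3 = 2·3^3 + 2·3^2 + 2·3 + 2 ↦ 2·4^4 + 2·4^2 + 2·4 + 2|_4 = 554 ⇒ 553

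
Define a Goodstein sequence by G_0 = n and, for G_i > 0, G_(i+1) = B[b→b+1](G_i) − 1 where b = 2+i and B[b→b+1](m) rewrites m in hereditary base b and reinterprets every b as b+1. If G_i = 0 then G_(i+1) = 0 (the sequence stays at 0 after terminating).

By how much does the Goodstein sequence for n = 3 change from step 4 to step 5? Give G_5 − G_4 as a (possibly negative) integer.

base 2: 3 = 2 + 1; at 3: 3 + 1 = 4; next = 3
base 3: 3 = 3; at 4: 4 = 4; next = 3
base 4: 3 = 3; at 5: 3 = 3; next = 2
base 5: 2 = 2; at 6: 2 = 2; next = 1
base 6: 1 = 1; at 7: 1 = 1; next = 0

-1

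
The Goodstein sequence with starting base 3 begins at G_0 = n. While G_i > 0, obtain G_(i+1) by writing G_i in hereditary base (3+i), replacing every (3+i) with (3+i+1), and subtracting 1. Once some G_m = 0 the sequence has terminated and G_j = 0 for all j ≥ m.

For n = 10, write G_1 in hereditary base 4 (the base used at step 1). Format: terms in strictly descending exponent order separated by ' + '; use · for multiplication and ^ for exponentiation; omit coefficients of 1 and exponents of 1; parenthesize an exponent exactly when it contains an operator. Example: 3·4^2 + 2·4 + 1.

4^2

step 0: 10 = 3^2 + 1; sub 4 for 3: 4^2 + 1; = 17; G_1 = 17−1 = 16
step 1: 16 = 4^2; sub 5 for 4: 5^2; = 25; G_2 = 25−1 = 24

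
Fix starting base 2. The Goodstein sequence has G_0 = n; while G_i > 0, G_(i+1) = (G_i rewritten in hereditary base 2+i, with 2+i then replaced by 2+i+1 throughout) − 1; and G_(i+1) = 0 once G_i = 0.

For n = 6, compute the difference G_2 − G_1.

i=0: 6 = 2^2 + 2 (b=2); 2→3: 3^3 + 3 = 30; 30−1 = 29
i=1: 29 = 3^3 + 2 (b=3); 3→4: 4^4 + 2 = 258; 258−1 = 257

228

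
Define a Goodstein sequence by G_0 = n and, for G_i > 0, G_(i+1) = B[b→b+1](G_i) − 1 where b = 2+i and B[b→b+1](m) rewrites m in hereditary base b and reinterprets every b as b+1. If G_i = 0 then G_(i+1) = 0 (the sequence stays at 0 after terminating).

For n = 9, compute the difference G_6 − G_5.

(0) 9|_2 = 2^(2 + 1) + 1 ↦ 3^(3 + 1) + 1|_3 = 82 ⇒ 81
(1) 81|_3 = 3^(3 + 1) ↦ 4^(4 + 1)|_4 = 1024 ⇒ 1023
(2) 1023|_4 = 3·4^4 + 3·4^3 + 3·4^2 + 3·4 + 3 ↦ 3·5^5 + 3·5^3 + 3·5^2 + 3·5 + 3|_5 = 9843 ⇒ 9842
(3) 9842|_5 = 3·5^5 + 3·5^3 + 3·5^2 + 3·5 + 2 ↦ 3·6^6 + 3·6^3 + 3·6^2 + 3·6 + 2|_6 = 140744 ⇒ 140743
(4) 140743|_6 = 3·6^6 + 3·6^3 + 3·6^2 + 3·6 + 1 ↦ 3·7^7 + 3·7^3 + 3·7^2 + 3·7 + 1|_7 = 2471827 ⇒ 2471826
(5) 2471826|_7 = 3·7^7 + 3·7^3 + 3·7^2 + 3·7 ↦ 3·8^8 + 3·8^3 + 3·8^2 + 3·8|_8 = 50333400 ⇒ 50333399

47861573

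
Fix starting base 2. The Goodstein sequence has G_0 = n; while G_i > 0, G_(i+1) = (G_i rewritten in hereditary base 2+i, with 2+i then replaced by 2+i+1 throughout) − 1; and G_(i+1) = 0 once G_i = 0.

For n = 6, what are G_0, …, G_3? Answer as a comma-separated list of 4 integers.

6, 29, 257, 3125

[0] 6 ≡ 2^2 + 2 (base 2). Lift 3: 30. −1: 29.
[1] 29 ≡ 3^3 + 2 (base 3). Lift 4: 258. −1: 257.
[2] 257 ≡ 4^4 + 1 (base 4). Lift 5: 3126. −1: 3125.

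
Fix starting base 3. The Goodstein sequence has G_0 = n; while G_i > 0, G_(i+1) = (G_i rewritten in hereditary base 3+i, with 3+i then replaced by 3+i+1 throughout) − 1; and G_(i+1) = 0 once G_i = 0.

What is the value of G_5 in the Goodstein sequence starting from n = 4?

G_0 = 4. HB_3(4) = 3 + 1. Bump = 5. G_1 = 4.
G_1 = 4. HB_4(4) = 4. Bump = 5. G_2 = 4.
G_2 = 4. HB_5(4) = 4. Bump = 4. G_3 = 3.
G_3 = 3. HB_6(3) = 3. Bump = 3. G_4 = 2.
G_4 = 2. HB_7(2) = 2. Bump = 2. G_5 = 1.
G_5 = 1. HB_8(1) = 1. Bump = 1. G_6 = 0.

1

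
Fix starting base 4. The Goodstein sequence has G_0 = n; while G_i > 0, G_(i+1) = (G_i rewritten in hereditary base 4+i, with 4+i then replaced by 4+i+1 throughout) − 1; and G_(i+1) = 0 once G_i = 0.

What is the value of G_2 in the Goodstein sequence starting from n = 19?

37

step 0: 19 = 4^2 + 3; sub 5 for 4: 5^2 + 3; = 28; G_1 = 28−1 = 27
step 1: 27 = 5^2 + 2; sub 6 for 5: 6^2 + 2; = 38; G_2 = 38−1 = 37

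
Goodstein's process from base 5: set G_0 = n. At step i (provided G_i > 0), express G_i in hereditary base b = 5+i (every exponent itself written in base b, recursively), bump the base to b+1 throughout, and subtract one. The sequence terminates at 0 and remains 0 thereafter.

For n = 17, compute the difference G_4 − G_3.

1

(0) 17|_5 = 3·5 + 2 ↦ 3·6 + 2|_6 = 20 ⇒ 19
(1) 19|_6 = 3·6 + 1 ↦ 3·7 + 1|_7 = 22 ⇒ 21
(2) 21|_7 = 3·7 ↦ 3·8|_8 = 24 ⇒ 23
(3) 23|_8 = 2·8 + 7 ↦ 2·9 + 7|_9 = 25 ⇒ 24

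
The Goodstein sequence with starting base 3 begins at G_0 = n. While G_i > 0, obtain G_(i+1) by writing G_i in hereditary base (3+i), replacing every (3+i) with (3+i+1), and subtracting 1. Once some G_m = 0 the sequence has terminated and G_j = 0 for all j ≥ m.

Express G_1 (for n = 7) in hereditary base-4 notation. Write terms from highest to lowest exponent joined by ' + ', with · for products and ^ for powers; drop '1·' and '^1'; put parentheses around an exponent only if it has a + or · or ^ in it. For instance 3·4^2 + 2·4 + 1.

[0] 7 ≡ 2·3 + 1 (base 3). Lift 4: 9. −1: 8.
[1] 8 ≡ 2·4 (base 4). Lift 5: 10. −1: 9.

2·4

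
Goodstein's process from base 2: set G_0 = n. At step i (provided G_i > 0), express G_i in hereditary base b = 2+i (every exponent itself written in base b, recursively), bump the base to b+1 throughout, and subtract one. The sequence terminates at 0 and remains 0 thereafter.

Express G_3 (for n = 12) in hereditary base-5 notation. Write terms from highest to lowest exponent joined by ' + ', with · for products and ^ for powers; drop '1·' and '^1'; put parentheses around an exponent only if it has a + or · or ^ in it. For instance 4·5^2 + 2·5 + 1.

G_0 = 12. HB_2(12) = 2^(2 + 1) + 2^2. Bump = 108. G_1 = 107.
G_1 = 107. HB_3(107) = 3^(3 + 1) + 2·3^2 + 2·3 + 2. Bump = 1066. G_2 = 1065.
G_2 = 1065. HB_4(1065) = 4^(4 + 1) + 2·4^2 + 2·4 + 1. Bump = 15686. G_3 = 15685.
G_3 = 15685. HB_5(15685) = 5^(5 + 1) + 2·5^2 + 2·5. Bump = 280020. G_4 = 280019.

5^(5 + 1) + 2·5^2 + 2·5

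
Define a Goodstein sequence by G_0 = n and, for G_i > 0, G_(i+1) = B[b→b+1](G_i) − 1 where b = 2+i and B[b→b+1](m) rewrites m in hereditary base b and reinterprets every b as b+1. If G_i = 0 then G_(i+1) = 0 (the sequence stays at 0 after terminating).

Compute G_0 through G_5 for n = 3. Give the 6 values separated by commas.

3, 3, 3, 2, 1, 0

i=0: 3 = 2 + 1 (b=2); 2→3: 3 + 1 = 4; 4−1 = 3
i=1: 3 = 3 (b=3); 3→4: 4 = 4; 4−1 = 3
i=2: 3 = 3 (b=4); 4→5: 3 = 3; 3−1 = 2
i=3: 2 = 2 (b=5); 5→6: 2 = 2; 2−1 = 1
i=4: 1 = 1 (b=6); 6→7: 1 = 1; 1−1 = 0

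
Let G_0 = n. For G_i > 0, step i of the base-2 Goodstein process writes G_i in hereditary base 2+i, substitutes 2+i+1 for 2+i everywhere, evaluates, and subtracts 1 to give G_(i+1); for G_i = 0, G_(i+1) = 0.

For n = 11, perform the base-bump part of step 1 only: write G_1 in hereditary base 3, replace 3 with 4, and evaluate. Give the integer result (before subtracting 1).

base 2: 11 = 2^(2 + 1) + 2 + 1; at 3: 3^(3 + 1) + 3 + 1 = 85; next = 84
base 3: 84 = 3^(3 + 1) + 3; at 4: 4^(4 + 1) + 4 = 1028; next = 1027

1028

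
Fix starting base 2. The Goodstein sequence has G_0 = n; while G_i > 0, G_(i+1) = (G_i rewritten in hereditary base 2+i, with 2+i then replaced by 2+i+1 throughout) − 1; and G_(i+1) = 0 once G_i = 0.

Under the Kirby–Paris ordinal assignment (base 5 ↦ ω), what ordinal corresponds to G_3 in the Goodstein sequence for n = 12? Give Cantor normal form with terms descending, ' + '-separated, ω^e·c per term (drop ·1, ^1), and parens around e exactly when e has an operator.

ω^(ω + 1) + ω^2·2 + ω·2

i=0: 12 = 2^(2 + 1) + 2^2 (b=2); 2→3: 3^(3 + 1) + 3^3 = 108; 108−1 = 107
i=1: 107 = 3^(3 + 1) + 2·3^2 + 2·3 + 2 (b=3); 3→4: 4^(4 + 1) + 2·4^2 + 2·4 + 2 = 1066; 1066−1 = 1065
i=2: 1065 = 4^(4 + 1) + 2·4^2 + 2·4 + 1 (b=4); 4→5: 5^(5 + 1) + 2·5^2 + 2·5 + 1 = 15686; 15686−1 = 15685
i=3: 15685 = 5^(5 + 1) + 2·5^2 + 2·5 (b=5); 5→6: 6^(6 + 1) + 2·6^2 + 2·6 = 280020; 280020−1 = 280019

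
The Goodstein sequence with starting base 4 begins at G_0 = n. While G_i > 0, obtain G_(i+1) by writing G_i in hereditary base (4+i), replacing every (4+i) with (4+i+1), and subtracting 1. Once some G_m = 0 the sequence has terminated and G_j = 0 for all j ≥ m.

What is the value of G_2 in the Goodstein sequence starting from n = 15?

[0] 15 ≡ 3·4 + 3 (base 4). Lift 5: 18. −1: 17.
[1] 17 ≡ 3·5 + 2 (base 5). Lift 6: 20. −1: 19.
[2] 19 ≡ 3·6 + 1 (base 6). Lift 7: 22. −1: 21.

19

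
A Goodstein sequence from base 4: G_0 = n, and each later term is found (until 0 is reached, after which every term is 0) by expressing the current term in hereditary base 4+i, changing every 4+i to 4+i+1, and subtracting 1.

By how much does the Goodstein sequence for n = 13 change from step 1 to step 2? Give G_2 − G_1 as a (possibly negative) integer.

[0] 13 ≡ 3·4 + 1 (base 4). Lift 5: 16. −1: 15.
[1] 15 ≡ 3·5 (base 5). Lift 6: 18. −1: 17.

2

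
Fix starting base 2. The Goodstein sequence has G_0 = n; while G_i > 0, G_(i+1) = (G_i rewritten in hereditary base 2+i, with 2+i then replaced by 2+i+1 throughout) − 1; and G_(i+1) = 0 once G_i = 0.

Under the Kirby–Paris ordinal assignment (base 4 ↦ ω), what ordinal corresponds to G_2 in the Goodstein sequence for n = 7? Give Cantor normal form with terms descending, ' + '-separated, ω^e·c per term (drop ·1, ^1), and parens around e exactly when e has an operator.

ω^ω + 3

G_0 = 7. HB_2(7) = 2^2 + 2 + 1. Bump = 31. G_1 = 30.
G_1 = 30. HB_3(30) = 3^3 + 3. Bump = 260. G_2 = 259.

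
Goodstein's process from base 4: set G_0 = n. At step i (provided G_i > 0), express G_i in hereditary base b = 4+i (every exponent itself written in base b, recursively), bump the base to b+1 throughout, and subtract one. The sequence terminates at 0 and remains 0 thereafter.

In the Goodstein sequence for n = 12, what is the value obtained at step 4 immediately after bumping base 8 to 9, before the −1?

(0) 12|_4 = 3·4 ↦ 3·5|_5 = 15 ⇒ 14
(1) 14|_5 = 2·5 + 4 ↦ 2·6 + 4|_6 = 16 ⇒ 15
(2) 15|_6 = 2·6 + 3 ↦ 2·7 + 3|_7 = 17 ⇒ 16
(3) 16|_7 = 2·7 + 2 ↦ 2·8 + 2|_8 = 18 ⇒ 17
(4) 17|_8 = 2·8 + 1 ↦ 2·9 + 1|_9 = 19 ⇒ 18

19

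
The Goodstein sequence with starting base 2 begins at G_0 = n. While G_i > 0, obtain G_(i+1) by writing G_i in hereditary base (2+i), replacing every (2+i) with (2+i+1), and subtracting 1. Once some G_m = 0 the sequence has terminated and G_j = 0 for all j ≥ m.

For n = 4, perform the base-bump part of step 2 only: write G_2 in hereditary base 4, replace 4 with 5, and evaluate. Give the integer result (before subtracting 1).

step 0: 4 = 2^2; sub 3 for 2: 3^3; = 27; G_1 = 27−1 = 26
step 1: 26 = 2·3^2 + 2·3 + 2; sub 4 for 3: 2·4^2 + 2·4 + 2; = 42; G_2 = 42−1 = 41

61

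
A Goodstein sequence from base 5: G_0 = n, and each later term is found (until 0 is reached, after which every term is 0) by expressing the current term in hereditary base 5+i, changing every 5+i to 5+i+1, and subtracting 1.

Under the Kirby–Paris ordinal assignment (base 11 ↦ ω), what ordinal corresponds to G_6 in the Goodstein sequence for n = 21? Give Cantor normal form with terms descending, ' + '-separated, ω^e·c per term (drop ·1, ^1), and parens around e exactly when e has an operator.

ω·3 + 2

21 —HB5→ 4·5 + 1 —bump→ 4·6 + 1 = 25 —(−1)→ 24
24 —HB6→ 4·6 —bump→ 4·7 = 28 —(−1)→ 27
27 —HB7→ 3·7 + 6 —bump→ 3·8 + 6 = 30 —(−1)→ 29
29 —HB8→ 3·8 + 5 —bump→ 3·9 + 5 = 32 —(−1)→ 31
31 —HB9→ 3·9 + 4 —bump→ 3·10 + 4 = 34 —(−1)→ 33
33 —HB10→ 3·10 + 3 —bump→ 3·11 + 3 = 36 —(−1)→ 35
35 —HB11→ 3·11 + 2 —bump→ 3·12 + 2 = 38 —(−1)→ 37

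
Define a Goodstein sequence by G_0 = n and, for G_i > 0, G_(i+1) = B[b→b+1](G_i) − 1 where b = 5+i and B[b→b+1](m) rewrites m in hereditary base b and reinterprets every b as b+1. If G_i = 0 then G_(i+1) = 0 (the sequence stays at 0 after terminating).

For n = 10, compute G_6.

i=0: 10 = 2·5 (b=5); 5→6: 2·6 = 12; 12−1 = 11
i=1: 11 = 6 + 5 (b=6); 6→7: 7 + 5 = 12; 12−1 = 11
i=2: 11 = 7 + 4 (b=7); 7→8: 8 + 4 = 12; 12−1 = 11
i=3: 11 = 8 + 3 (b=8); 8→9: 9 + 3 = 12; 12−1 = 11
i=4: 11 = 9 + 2 (b=9); 9→10: 10 + 2 = 12; 12−1 = 11
i=5: 11 = 10 + 1 (b=10); 10→11: 11 + 1 = 12; 12−1 = 11
i=6: 11 = 11 (b=11); 11→12: 12 = 12; 12−1 = 11

11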